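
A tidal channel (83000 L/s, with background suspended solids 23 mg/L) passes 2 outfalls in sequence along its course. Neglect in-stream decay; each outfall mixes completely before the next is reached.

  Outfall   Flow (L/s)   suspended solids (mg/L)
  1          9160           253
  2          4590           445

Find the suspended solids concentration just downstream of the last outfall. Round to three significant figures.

Outfall 1: combined Q = 92160 L/s; C = (83000·23.00 + 9160·253.0)/92160 = 45.86 mg/L.
Outfall 2: combined Q = 96750 L/s; C = (92160·45.86 + 4590·445.0)/96750 = 64.80 mg/L.

64.8 mg/L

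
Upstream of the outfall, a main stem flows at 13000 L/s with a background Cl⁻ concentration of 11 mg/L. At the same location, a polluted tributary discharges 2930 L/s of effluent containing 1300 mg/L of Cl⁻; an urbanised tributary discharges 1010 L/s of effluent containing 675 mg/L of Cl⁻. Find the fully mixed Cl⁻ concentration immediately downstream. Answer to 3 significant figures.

274 mg/L

Mixed concentration C = ΣQC/ΣQ = (13000·11.00 + 2930·1300 + 1010·675.0) / 16940 = 4634000/16940 = 273.5 mg/L.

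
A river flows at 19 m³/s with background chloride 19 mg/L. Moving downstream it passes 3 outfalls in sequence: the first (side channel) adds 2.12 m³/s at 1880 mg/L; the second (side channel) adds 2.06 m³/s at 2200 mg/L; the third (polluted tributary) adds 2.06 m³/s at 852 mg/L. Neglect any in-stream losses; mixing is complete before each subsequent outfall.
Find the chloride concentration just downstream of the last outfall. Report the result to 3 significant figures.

421 mg/L

After outfall 1: Q = 19.00 + 2.120 = 21.12 m³/s; C = (19.00·19.00 + 2.120·1880)/21.12 = 205.8 mg/L.
After outfall 2: Q = 21.12 + 2.060 = 23.18 m³/s; C = (21.12·205.8 + 2.060·2200)/23.18 = 383.0 mg/L.
After outfall 3: Q = 23.18 + 2.060 = 25.24 m³/s; C = (23.18·383.0 + 2.060·852.0)/25.24 = 421.3 mg/L.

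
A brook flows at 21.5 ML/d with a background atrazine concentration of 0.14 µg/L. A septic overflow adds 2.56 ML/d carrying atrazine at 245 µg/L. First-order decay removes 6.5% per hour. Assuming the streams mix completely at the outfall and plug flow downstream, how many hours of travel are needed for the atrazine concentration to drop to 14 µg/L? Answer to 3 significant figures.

9.32 h

Mass balance: C = (21.50·0.1400 + 2.560·245.0) / 24.06 = 630.2/24.06 = 26.19 µg/L.
6.5%/h lost → k = −ln(1 − 0.065) = 0.06721 h⁻¹.
26.19·exp(−k·t) = 14 → t = ln(26.19/14)/k = 33560 s = 9.321 h.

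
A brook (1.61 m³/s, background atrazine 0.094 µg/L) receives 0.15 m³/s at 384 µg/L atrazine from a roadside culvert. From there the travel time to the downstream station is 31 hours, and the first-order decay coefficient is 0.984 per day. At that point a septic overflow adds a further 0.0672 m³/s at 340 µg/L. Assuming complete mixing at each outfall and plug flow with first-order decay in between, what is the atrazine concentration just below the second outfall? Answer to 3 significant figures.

After mixing, C = (1.610·0.09400 + 0.1500·384.0) / 1.760 = 57.75/1.760 = 32.81 µg/L; combined flow 1.760 m³/s.
First-order decay: C = 32.81·exp(−k·t) = 32.81·0.2806 = 9.206 µg/L.
Second outfall: C = (1.760·9.206 + 0.06720·340.0)/1.827 = 21.37 µg/L.

21.4 µg/L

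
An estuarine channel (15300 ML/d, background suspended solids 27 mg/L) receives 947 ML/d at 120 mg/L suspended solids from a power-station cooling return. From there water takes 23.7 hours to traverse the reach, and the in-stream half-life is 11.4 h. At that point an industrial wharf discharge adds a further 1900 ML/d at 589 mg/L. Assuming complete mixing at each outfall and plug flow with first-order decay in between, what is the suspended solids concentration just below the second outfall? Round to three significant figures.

68.5 mg/L

Mass balance: C = (15300·27.00 + 947.0·120.0) / 16250 = 526700/16250 = 32.42 mg/L; combined flow 16250 ML/d.
Half-life 11.4 h → k = ln 2 / 11.4 = 0.06080 h⁻¹ = 1.459 d⁻¹.
After decay, C = 32.42 × e^(−kt) = 32.42 × 0.2367 = 7.674 mg/L.
At the second outfall, C = (16250·7.674 + 1900·589.0) / (16250 + 1900) = 68.54 mg/L.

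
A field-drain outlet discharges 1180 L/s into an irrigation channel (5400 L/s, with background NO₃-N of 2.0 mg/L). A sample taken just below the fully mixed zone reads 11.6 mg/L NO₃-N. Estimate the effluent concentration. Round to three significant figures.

Mass balance: 5400·2.000 + 1180·Cₑ = 6580·11.60
→ Cₑ = (6580·11.60 − 5400·2.000) / 1180 = 55.53 mg/L.

55.5 mg/L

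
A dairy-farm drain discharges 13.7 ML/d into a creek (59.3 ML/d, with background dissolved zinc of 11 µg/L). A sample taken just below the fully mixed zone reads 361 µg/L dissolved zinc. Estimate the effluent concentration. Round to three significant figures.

1880 µg/L

Mass balance: 59.30·11.00 + 13.70·Cₑ = 73.00·361.0
→ Cₑ = (73.00·361.0 − 59.30·11.00) / 13.70 = 1876 µg/L.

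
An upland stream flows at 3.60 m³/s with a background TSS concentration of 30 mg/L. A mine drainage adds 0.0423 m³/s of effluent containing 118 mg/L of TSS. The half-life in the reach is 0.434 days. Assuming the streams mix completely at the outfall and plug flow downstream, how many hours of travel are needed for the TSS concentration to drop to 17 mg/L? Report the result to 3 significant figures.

Mass balance: C = (3.600·30.00 + 0.04230·118.0) / 3.642 = 113.0/3.642 = 31.02 mg/L.
Half-life 0.434 d → k = ln 2 / 0.434 = 1.597 d⁻¹.
31.02·exp(−k·t) = 17 → t = ln(31.02/17)/k = 32540 s = 9.039 h.

9.04 h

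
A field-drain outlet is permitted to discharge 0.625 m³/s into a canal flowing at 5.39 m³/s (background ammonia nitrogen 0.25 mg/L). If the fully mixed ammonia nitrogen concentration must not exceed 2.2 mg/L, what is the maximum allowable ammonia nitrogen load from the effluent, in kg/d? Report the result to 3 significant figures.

Mass balance at the limit: 5.390·0.2500 + 0.6250·Cₑ = 6.015·2.2 → Cₑ = 19.02 mg/L.
Load = 0.6250 m³/s × 19.02 g/m³ × 86 400 s/d = 1027 kg/d.

1030 kg/d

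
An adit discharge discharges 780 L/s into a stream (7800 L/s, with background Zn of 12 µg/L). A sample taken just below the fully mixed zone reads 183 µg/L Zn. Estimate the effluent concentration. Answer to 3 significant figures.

Mass balance: 7800·12.00 + 780.0·Cₑ = 8580·183.0
→ Cₑ = (8580·183.0 − 7800·12.00) / 780.0 = 1893 µg/L.

1890 µg/L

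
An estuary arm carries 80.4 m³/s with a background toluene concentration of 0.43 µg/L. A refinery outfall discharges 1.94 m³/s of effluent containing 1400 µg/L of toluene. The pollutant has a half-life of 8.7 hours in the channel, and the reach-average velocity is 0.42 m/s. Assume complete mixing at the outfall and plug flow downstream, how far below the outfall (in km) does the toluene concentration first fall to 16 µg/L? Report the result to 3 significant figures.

Mass balance: C = (80.40·0.4300 + 1.940·1400) / 82.34 = 2751/82.34 = 33.41 µg/L.
Half-life 8.7 h → k = ln 2 / 8.7 = 0.07967 h⁻¹ = 1.912 d⁻¹.
Set 33.41·exp(−k·t) = 16 → t = ln(33.41/16)/k = 33260 s = 9.239 h.
Distance = v·t = 0.42·33260 = 13970 m = 13.97 km.

14.0 km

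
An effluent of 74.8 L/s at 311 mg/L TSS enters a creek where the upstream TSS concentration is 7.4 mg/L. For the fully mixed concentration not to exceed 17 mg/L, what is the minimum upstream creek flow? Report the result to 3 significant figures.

Set C_mix = 17: (Q·7.400 + 74.80·311.0) / (Q + 74.80) = 17
→ Q = 74.80·(311.0 − 17)/(17 − 7.400) = 2291 L/s.

2290 L/s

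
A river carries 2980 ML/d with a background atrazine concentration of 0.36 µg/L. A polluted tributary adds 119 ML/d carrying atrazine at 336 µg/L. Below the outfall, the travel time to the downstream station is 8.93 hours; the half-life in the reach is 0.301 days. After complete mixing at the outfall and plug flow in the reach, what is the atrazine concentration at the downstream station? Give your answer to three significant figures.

5.62 µg/L

After mixing, C = (2980·0.3600 + 119.0·336.0) / 3099 = 41060/3099 = 13.25 µg/L.
Half-life 0.301 d → k = ln 2 / 0.301 = 2.303 d⁻¹.
After decay, C = 13.25 × e^(−kt) = 13.25 × 0.4245 = 5.624 µg/L.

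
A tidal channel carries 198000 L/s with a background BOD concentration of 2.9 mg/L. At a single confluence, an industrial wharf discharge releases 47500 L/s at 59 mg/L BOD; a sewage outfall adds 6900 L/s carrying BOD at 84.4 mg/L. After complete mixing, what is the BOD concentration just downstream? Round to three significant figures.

15.7 mg/L

Mixed concentration C = ΣQC/ΣQ = (198000·2.900 + 47500·59.00 + 6900·84.40) / 252400 = 3959000/252400 = 15.69 mg/L.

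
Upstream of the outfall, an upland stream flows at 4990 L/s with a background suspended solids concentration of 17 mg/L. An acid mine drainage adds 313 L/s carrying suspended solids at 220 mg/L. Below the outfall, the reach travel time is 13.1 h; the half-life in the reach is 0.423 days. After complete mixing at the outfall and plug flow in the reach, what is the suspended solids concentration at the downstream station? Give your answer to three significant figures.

After mixing, C = (4990·17.00 + 313.0·220.0) / 5303 = 153700/5303 = 28.98 mg/L.
Half-life 0.423 d → k = ln 2 / 0.423 = 1.639 d⁻¹.
First-order decay: C = 28.98·exp(−k·t) = 28.98·0.4088 = 11.85 mg/L.

11.8 mg/L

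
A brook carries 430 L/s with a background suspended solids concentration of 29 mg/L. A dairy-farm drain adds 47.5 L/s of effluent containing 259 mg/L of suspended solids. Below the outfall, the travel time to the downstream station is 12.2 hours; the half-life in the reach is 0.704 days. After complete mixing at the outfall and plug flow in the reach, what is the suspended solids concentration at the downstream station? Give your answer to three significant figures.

31.5 mg/L

Mass balance: C = (430.0·29.00 + 47.50·259.0) / 477.5 = 24770/477.5 = 51.88 mg/L.
Half-life 0.704 d → k = ln 2 / 0.704 = 0.9846 d⁻¹.
Applying C = C₀e^(−kt): 51.88 × 0.6062 = 31.45 mg/L.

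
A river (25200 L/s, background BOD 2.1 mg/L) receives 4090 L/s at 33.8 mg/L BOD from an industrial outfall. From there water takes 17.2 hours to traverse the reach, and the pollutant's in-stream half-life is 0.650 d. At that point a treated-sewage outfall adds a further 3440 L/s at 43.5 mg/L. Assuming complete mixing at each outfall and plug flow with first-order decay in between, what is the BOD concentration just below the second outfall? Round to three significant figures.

Conservation of mass: C = (25200·2.100 + 4090·33.80) / 29290 = 191200/29290 = 6.527 mg/L; combined flow 29290 L/s.
Half-life 0.650 d → k = ln 2 / 0.650 = 1.066 d⁻¹.
Applying C = C₀e^(−kt): 6.527 × 0.4657 = 3.039 mg/L.
At the second outfall, C = (29290·3.039 + 3440·43.50) / (29290 + 3440) = 7.292 mg/L.

7.29 mg/L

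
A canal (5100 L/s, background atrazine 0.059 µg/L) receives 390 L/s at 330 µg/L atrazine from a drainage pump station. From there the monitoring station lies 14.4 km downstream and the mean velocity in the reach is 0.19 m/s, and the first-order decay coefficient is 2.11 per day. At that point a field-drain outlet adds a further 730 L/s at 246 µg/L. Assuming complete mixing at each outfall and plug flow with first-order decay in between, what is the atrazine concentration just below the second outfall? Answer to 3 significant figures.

32.1 µg/L

Mixed concentration C = ΣQC/ΣQ = (5100·0.05900 + 390.0·330.0) / 5490 = 129000/5490 = 23.50 µg/L; combined flow 5490 L/s.
Travel time t = 14.4·1000 / 0.19 = 75790 s = 21.05 h.
After decay, C = 23.50 × e^(−kt) = 23.50 × 0.1571 = 3.691 µg/L.
At the second outfall, C = (5490·3.691 + 730.0·246.0) / (5490 + 730.0) = 32.13 µg/L.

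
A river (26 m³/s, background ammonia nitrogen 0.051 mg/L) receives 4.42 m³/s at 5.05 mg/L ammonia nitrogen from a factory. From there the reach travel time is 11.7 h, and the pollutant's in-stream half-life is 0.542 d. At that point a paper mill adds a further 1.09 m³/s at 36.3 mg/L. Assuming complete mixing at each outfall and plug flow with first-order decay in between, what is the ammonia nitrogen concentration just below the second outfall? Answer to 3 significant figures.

1.66 mg/L

Mass balance: C = (26.00·0.05100 + 4.420·5.050) / 30.42 = 23.65/30.42 = 0.7774 mg/L; combined flow 30.42 m³/s.
Half-life 0.542 d → k = ln 2 / 0.542 = 1.279 d⁻¹.
Decay over the reach: 0.7774·exp(−kt) = 0.7774·0.5361 = 0.4167 mg/L.
Second outfall: C = (30.42·0.4167 + 1.090·36.30)/31.51 = 1.658 mg/L.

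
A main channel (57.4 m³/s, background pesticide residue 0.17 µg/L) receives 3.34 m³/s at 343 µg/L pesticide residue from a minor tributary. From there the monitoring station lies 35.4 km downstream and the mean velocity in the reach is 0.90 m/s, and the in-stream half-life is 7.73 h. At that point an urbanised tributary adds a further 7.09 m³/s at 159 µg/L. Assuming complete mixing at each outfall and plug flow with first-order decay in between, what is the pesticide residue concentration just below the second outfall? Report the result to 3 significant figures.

23.0 µg/L

Conservation of mass: C = (57.40·0.1700 + 3.340·343.0) / 60.74 = 1155/60.74 = 19.02 µg/L; combined flow 60.74 m³/s.
Travel time t = 35.4·1000 / 0.90 = 39330 s = 10.93 h.
Half-life 7.73 h → k = ln 2 / 7.73 = 0.08967 h⁻¹ = 2.152 d⁻¹.
After decay, C = 19.02 × e^(−kt) = 19.02 × 0.3754 = 7.141 µg/L.
At the second outfall, C = (60.74·7.141 + 7.090·159.0) / (60.74 + 7.090) = 23.01 µg/L.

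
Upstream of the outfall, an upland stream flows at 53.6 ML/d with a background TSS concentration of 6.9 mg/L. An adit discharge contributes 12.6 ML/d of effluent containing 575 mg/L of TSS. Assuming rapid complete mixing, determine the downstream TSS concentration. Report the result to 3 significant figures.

115 mg/L

Mass balance: C = (53.60·6.900 + 12.60·575.0) / 66.20 = 7615/66.20 = 115.0 mg/L.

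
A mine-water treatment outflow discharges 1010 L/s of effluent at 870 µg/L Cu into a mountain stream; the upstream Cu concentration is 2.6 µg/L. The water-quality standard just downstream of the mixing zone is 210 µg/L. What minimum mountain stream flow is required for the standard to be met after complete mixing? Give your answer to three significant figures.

3210 L/s

Set C_mix = 210: (Q·2.600 + 1010·870.0) / (Q + 1010) = 210
→ Q = 1010·(870.0 − 210)/(210 − 2.600) = 3214 L/s.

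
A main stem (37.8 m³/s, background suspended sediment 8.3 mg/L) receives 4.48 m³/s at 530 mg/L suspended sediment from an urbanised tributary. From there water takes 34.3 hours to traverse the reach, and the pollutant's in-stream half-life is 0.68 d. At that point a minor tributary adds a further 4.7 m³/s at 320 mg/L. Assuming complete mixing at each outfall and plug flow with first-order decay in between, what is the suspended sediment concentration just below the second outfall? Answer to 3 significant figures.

45.3 mg/L

After mixing, C = (37.80·8.300 + 4.480·530.0) / 42.28 = 2688/42.28 = 63.58 mg/L; combined flow 42.28 m³/s.
Half-life 0.68 d → k = ln 2 / 0.68 = 1.019 d⁻¹.
Decay over the reach: 63.58·exp(−kt) = 63.58·0.2330 = 14.81 mg/L.
Second outfall: C = (42.28·14.81 + 4.700·320.0)/46.98 = 45.34 mg/L.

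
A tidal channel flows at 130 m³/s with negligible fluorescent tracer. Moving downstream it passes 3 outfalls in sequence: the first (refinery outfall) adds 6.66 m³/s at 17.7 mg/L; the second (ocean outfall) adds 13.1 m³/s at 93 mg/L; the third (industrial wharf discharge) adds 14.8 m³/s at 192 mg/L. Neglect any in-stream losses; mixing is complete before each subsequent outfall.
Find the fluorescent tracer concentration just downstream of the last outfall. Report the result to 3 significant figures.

Outfall 1: combined Q = 136.7 m³/s; C = (130.0·0 + 6.660·17.70)/136.7 = 0.8626 mg/L.
Outfall 2: combined Q = 149.8 m³/s; C = (136.7·0.8626 + 13.10·93.00)/149.8 = 8.922 mg/L.
Outfall 3: combined Q = 164.6 m³/s; C = (149.8·8.922 + 14.80·192.0)/164.6 = 25.39 mg/L.

25.4 mg/L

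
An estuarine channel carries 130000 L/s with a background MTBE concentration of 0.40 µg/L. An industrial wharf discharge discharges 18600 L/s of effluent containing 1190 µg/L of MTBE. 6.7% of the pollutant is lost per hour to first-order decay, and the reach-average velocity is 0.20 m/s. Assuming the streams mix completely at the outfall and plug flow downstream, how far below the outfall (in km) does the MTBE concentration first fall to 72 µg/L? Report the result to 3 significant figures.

Conservation of mass: C = (130000·0.4000 + 18600·1190) / 148600 = 22190000/148600 = 149.3 µg/L.
6.7%/h lost → k = −ln(1 − 0.067) = 0.06935 h⁻¹.
Set 149.3·exp(−k·t) = 72 → t = ln(149.3/72)/k = 37860 s = 10.52 h.
Distance = v·t = 0.20·37860 = 7572 m = 7.572 km.

7.57 km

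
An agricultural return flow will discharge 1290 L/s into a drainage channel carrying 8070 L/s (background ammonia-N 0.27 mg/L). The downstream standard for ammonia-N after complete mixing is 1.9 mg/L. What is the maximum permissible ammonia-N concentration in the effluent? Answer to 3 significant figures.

12.1 mg/L

At the limit, (Qr·Cr + Qe·Cₑ)/(Qr + Qe) = 1.9:
Cₑ = (9360·1.9 − 8070·0.2700) / 1290 = 12.10 mg/L.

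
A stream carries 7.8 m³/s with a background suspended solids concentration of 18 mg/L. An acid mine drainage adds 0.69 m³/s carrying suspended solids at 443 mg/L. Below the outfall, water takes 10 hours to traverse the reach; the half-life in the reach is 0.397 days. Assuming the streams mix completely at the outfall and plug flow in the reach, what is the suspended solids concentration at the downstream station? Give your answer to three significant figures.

25.4 mg/L

Flow-weighted average: C = (7.800·18.00 + 0.6900·443.0) / 8.490 = 446.1/8.490 = 52.54 mg/L.
Half-life 0.397 d → k = ln 2 / 0.397 = 1.746 d⁻¹.
Decay over the reach: 52.54·exp(−kt) = 52.54·0.4831 = 25.38 mg/L.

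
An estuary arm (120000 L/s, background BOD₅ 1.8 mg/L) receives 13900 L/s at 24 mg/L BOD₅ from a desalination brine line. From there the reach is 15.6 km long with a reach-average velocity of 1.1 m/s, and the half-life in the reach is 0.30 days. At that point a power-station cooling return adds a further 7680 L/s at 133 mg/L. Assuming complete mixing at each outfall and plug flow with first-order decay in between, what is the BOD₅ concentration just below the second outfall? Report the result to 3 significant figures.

After mixing, C = (120000·1.800 + 13900·24.00) / 133900 = 549600/133900 = 4.105 mg/L; combined flow 133900 L/s.
Travel time t = 15.6·1000 / 1.1 = 14180 s = 3.939 h.
Half-life 0.30 d → k = ln 2 / 0.30 = 2.310 d⁻¹.
Applying C = C₀e^(−kt): 4.105 × 0.6844 = 2.809 mg/L.
Second outfall: C = (133900·2.809 + 7680·133.0)/141600 = 9.871 mg/L.

9.87 mg/L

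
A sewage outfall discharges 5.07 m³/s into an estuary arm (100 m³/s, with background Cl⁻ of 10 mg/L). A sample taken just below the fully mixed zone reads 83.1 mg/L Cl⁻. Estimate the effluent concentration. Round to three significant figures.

Mass balance: 100.0·10.00 + 5.070·Cₑ = 105.1·83.10
→ Cₑ = (105.1·83.10 − 100.0·10.00) / 5.070 = 1525 mg/L.

1520 mg/L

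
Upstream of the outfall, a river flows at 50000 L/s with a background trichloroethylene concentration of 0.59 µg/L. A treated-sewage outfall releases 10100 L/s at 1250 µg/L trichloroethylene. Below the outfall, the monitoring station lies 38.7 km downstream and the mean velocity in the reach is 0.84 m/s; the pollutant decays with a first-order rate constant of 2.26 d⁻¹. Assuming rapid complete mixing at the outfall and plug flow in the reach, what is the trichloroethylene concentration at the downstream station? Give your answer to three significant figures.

Mixed concentration C = ΣQC/ΣQ = (50000·0.5900 + 10100·1250) / 60100 = 12650000/60100 = 210.6 µg/L.
Travel time t = 38.7·1000 / 0.84 = 46070 s = 12.80 h.
After decay, C = 210.6 × e^(−kt) = 210.6 × 0.2997 = 63.10 µg/L.

63.1 µg/L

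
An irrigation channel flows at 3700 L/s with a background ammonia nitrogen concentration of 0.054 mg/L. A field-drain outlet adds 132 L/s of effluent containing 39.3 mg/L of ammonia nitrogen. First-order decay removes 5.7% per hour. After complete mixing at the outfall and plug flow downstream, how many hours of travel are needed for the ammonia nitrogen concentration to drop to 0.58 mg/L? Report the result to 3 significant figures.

15.1 h

After mixing, C = (3700·0.05400 + 132.0·39.30) / 3832 = 5387/3832 = 1.406 mg/L.
5.7%/h lost → k = −ln(1 − 0.057) = 0.05869 h⁻¹.
1.406·exp(−k·t) = 0.58 → t = ln(1.406/0.58)/k = 54310 s = 15.09 h.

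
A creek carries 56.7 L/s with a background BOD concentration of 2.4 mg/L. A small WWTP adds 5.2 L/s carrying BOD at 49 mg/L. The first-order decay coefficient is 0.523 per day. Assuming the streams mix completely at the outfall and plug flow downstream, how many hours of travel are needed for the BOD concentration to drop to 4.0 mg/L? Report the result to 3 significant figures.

21.0 h

Conservation of mass: C = (56.70·2.400 + 5.200·49.00) / 61.90 = 390.9/61.90 = 6.315 mg/L.
6.315·exp(−k·t) = 4.0 → t = ln(6.315/4.0)/k = 75430 s = 20.95 h.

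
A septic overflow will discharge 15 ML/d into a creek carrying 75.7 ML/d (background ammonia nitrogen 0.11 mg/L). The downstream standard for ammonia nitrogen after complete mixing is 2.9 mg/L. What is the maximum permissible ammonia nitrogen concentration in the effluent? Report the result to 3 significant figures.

17.0 mg/L

At the limit, (Qr·Cr + Qe·Cₑ)/(Qr + Qe) = 2.9:
Cₑ = (90.70·2.9 − 75.70·0.1100) / 15.00 = 16.98 mg/L.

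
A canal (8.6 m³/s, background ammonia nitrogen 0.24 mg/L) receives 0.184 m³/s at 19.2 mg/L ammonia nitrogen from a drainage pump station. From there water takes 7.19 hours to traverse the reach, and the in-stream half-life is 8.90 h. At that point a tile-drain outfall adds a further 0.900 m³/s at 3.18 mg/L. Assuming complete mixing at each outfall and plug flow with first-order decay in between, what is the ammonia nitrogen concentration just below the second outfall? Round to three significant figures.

0.626 mg/L

After mixing, C = (8.600·0.2400 + 0.1840·19.20) / 8.784 = 5.597/8.784 = 0.6372 mg/L; combined flow 8.784 m³/s.
Half-life 8.90 h → k = ln 2 / 8.90 = 0.07788 h⁻¹ = 1.869 d⁻¹.
First-order decay: C = 0.6372·exp(−k·t) = 0.6372·0.5712 = 0.3640 mg/L.
Second outfall: C = (8.784·0.3640 + 0.9000·3.180)/9.684 = 0.6257 mg/L.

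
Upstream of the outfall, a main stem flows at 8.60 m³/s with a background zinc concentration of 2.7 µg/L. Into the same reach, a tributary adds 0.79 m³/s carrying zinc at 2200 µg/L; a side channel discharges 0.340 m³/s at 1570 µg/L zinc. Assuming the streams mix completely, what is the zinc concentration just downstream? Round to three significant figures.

Conservation of mass: C = (8.600·2.700 + 0.7900·2200 + 0.3400·1570) / 9.730 = 2295/9.730 = 235.9 µg/L.

236 µg/L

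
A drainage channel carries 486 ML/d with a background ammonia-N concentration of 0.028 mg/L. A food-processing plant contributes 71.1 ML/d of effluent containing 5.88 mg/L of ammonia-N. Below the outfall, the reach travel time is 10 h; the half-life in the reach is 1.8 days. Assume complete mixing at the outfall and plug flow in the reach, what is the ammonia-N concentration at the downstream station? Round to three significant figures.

Mass balance: C = (486.0·0.02800 + 71.10·5.880) / 557.1 = 431.7/557.1 = 0.7749 mg/L.
Half-life 1.8 d → k = ln 2 / 1.8 = 0.3851 d⁻¹.
Applying C = C₀e^(−kt): 0.7749 × 0.8518 = 0.6600 mg/L.

0.660 mg/L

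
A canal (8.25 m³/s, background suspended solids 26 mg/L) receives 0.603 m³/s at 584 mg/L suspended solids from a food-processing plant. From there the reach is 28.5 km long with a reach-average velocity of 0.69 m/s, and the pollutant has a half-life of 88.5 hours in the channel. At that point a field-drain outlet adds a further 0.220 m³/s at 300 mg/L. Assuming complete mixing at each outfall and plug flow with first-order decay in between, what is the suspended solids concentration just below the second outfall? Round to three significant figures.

64.4 mg/L

Mixed concentration C = ΣQC/ΣQ = (8.250·26.00 + 0.6030·584.0) / 8.853 = 566.7/8.853 = 64.01 mg/L; combined flow 8.853 m³/s.
Travel time t = 28.5·1000 / 0.69 = 41300 s = 11.47 h.
Half-life 88.5 h → k = ln 2 / 88.5 = 0.007832 h⁻¹ = 0.1880 d⁻¹.
Applying C = C₀e^(−kt): 64.01 × 0.9141 = 58.51 mg/L.
At the second outfall, C = (8.853·58.51 + 0.2200·300.0) / (8.853 + 0.2200) = 64.36 mg/L.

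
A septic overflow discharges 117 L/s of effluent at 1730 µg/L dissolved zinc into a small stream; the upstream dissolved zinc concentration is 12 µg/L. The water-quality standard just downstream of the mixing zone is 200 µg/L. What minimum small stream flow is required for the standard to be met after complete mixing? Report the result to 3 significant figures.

Set C_mix = 200: (Q·12.00 + 117.0·1730) / (Q + 117.0) = 200
→ Q = 117.0·(1730 − 200)/(200 − 12.00) = 952.2 L/s.

952 L/s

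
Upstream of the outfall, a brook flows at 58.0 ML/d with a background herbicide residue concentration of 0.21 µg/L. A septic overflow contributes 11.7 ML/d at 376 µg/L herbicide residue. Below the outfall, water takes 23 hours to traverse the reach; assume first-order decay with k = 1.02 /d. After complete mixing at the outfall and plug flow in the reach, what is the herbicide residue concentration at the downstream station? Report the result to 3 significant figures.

23.8 µg/L

Conservation of mass: C = (58.00·0.2100 + 11.70·376.0) / 69.70 = 4411/69.70 = 63.29 µg/L.
Applying C = C₀e^(−kt): 63.29 × 0.3763 = 23.81 µg/L.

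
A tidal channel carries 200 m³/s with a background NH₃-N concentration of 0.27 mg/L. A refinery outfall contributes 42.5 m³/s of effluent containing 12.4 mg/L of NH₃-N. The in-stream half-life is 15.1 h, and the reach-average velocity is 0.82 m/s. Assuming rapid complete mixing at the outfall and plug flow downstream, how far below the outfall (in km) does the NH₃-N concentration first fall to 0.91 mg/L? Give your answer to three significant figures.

Conservation of mass: C = (200.0·0.2700 + 42.50·12.40) / 242.5 = 581.0/242.5 = 2.396 mg/L.
Half-life 15.1 h → k = ln 2 / 15.1 = 0.04590 h⁻¹ = 1.102 d⁻¹.
Set 2.396·exp(−k·t) = 0.91 → t = ln(2.396/0.91)/k = 75920 s = 21.09 h.
Distance = v·t = 0.82·75920 = 62250 m = 62.25 km.

62.3 km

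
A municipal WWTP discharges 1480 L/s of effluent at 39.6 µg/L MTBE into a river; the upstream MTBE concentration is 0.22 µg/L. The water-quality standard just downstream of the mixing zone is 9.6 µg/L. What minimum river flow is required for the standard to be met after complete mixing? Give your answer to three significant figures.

4730 L/s

Set C_mix = 9.6: (Q·0.2200 + 1480·39.60) / (Q + 1480) = 9.6
→ Q = 1480·(39.60 − 9.6)/(9.6 − 0.2200) = 4733 L/s.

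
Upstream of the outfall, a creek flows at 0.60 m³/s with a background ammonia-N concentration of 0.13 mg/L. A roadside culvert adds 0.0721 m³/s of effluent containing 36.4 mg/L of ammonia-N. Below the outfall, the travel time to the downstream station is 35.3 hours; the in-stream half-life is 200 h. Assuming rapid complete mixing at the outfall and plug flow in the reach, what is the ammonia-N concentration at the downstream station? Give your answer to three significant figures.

Mass balance: C = (0.6000·0.1300 + 0.07210·36.40) / 0.6721 = 2.702/0.6721 = 4.021 mg/L.
Half-life 200 h → k = ln 2 / 200 = 0.003466 h⁻¹ = 0.08318 d⁻¹.
After decay, C = 4.021 × e^(−kt) = 4.021 × 0.8848 = 3.558 mg/L.

3.56 mg/L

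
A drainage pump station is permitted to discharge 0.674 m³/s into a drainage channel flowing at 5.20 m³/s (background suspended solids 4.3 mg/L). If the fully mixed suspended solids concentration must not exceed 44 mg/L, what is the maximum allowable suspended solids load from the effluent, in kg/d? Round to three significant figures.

20400 kg/d

Mass balance at the limit: 5.200·4.300 + 0.6740·Cₑ = 5.874·44 → Cₑ = 350.3 mg/L.
Load = 0.6740 m³/s × 350.3 g/m³ × 86 400 s/d = 20400 kg/d.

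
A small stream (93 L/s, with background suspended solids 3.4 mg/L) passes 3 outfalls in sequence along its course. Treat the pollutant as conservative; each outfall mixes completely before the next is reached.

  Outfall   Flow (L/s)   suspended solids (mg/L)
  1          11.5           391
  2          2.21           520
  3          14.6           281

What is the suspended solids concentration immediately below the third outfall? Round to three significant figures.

Below outfall 1: Q → 104.5 L/s, C = (93.00·3.400 + 11.50·391.0)/104.5 = 46.05 mg/L.
Below outfall 2: Q → 106.7 L/s, C = (104.5·46.05 + 2.210·520.0)/106.7 = 55.87 mg/L.
Below outfall 3: Q → 121.3 L/s, C = (106.7·55.87 + 14.60·281.0)/121.3 = 82.97 mg/L.

83.0 mg/L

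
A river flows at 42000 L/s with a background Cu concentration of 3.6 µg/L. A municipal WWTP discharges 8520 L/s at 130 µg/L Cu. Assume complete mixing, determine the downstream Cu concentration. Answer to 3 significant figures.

24.9 µg/L

Mixed concentration C = ΣQC/ΣQ = (42000·3.600 + 8520·130.0) / 50520 = 1259000/50520 = 24.92 µg/L.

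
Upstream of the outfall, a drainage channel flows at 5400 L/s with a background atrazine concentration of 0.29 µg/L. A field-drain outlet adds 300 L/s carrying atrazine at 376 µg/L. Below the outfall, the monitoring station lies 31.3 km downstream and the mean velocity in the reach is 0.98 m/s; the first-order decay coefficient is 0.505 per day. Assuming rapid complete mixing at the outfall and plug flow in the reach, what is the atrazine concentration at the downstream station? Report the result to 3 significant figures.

16.6 µg/L

After mixing, C = (5400·0.2900 + 300.0·376.0) / 5700 = 114400/5700 = 20.06 µg/L.
Travel time t = 31.3·1000 / 0.98 = 31940 s = 8.872 h.
First-order decay: C = 20.06·exp(−k·t) = 20.06·0.8297 = 16.65 µg/L.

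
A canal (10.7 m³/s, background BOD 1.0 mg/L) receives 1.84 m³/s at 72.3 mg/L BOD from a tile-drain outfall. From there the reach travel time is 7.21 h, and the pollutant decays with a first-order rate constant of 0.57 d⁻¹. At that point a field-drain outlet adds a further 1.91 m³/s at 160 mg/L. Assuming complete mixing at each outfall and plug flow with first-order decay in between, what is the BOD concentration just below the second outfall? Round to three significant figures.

29.5 mg/L

Conservation of mass: C = (10.70·1.000 + 1.840·72.30) / 12.54 = 143.7/12.54 = 11.46 mg/L; combined flow 12.54 m³/s.
Applying C = C₀e^(−kt): 11.46 × 0.8426 = 9.658 mg/L.
At the second outfall, C = (12.54·9.658 + 1.910·160.0) / (12.54 + 1.910) = 29.53 mg/L.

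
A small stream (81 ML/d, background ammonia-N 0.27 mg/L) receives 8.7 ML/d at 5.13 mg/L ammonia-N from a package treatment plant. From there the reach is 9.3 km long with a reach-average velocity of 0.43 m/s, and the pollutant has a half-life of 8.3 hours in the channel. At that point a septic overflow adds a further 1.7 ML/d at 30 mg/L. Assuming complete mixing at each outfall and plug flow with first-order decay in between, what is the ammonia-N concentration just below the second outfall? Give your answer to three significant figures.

Mass balance: C = (81.00·0.2700 + 8.700·5.130) / 89.70 = 66.50/89.70 = 0.7414 mg/L; combined flow 89.70 ML/d.
Travel time t = 9.3·1000 / 0.43 = 21630 s = 6.008 h.
Half-life 8.3 h → k = ln 2 / 8.3 = 0.08351 h⁻¹ = 2.004 d⁻¹.
First-order decay: C = 0.7414·exp(−k·t) = 0.7414·0.6055 = 0.4489 mg/L.
At the second outfall, C = (89.70·0.4489 + 1.700·30.00) / (89.70 + 1.700) = 0.9985 mg/L.

0.999 mg/L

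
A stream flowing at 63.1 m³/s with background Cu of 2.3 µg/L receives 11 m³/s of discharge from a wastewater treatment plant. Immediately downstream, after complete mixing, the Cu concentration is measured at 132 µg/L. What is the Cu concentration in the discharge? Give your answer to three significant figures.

Mass balance: 63.10·2.300 + 11.00·Cₑ = 74.10·132.0
→ Cₑ = (74.10·132.0 − 63.10·2.300) / 11.00 = 876.0 µg/L.

876 µg/L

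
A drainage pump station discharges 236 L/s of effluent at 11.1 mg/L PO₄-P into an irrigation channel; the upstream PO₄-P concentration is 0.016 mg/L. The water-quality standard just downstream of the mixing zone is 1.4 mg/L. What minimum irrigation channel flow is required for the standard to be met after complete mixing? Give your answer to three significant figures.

Set C_mix = 1.4: (Q·0.01600 + 236.0·11.10) / (Q + 236.0) = 1.4
→ Q = 236.0·(11.10 − 1.4)/(1.4 − 0.01600) = 1654 L/s.

1650 L/s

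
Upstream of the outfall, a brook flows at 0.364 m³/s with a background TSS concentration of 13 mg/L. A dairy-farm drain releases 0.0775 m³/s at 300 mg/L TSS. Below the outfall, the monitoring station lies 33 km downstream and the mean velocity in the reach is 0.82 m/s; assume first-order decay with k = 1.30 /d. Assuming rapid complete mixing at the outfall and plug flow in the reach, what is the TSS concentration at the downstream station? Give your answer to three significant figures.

34.6 mg/L

Flow-weighted average: C = (0.3640·13.00 + 0.07750·300.0) / 0.4415 = 27.98/0.4415 = 63.38 mg/L.
Travel time t = 33·1000 / 0.82 = 40240 s = 11.18 h.
Decay over the reach: 63.38·exp(−kt) = 63.38·0.5458 = 34.59 mg/L.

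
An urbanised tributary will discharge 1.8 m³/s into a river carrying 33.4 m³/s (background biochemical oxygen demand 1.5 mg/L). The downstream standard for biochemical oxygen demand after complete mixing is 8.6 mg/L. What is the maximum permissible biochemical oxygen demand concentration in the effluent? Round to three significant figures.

140 mg/L

At the limit, (Qr·Cr + Qe·Cₑ)/(Qr + Qe) = 8.6:
Cₑ = (35.20·8.6 − 33.40·1.500) / 1.800 = 140.3 mg/L.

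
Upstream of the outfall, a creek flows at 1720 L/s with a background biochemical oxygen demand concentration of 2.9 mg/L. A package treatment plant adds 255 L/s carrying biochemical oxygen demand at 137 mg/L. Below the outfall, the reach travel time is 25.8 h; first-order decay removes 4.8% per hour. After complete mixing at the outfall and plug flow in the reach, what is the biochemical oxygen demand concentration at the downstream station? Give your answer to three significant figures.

Mixed concentration C = ΣQC/ΣQ = (1720·2.900 + 255.0·137.0) / 1975 = 39920/1975 = 20.21 mg/L.
4.8%/h lost → k = −ln(1 − 0.048) = 0.04919 h⁻¹.
After decay, C = 20.21 × e^(−kt) = 20.21 × 0.2811 = 5.682 mg/L.

5.68 mg/L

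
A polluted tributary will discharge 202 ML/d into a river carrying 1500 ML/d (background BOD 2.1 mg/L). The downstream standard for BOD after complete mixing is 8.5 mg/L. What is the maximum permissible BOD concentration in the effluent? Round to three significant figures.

At the limit, (Qr·Cr + Qe·Cₑ)/(Qr + Qe) = 8.5:
Cₑ = (1702·8.5 − 1500·2.100) / 202.0 = 56.02 mg/L.

56.0 mg/L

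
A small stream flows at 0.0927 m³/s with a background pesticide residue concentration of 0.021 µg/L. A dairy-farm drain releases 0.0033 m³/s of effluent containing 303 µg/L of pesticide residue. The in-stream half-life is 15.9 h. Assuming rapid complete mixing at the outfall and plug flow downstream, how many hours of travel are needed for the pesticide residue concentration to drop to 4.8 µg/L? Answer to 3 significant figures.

17.8 h

After mixing, C = (0.09270·0.02100 + 0.003300·303.0) / 0.09600 = 1.002/0.09600 = 10.44 µg/L.
Half-life 15.9 h → k = ln 2 / 15.9 = 0.04359 h⁻¹ = 1.046 d⁻¹.
10.44·exp(−k·t) = 4.8 → t = ln(10.44/4.8)/k = 64130 s = 17.82 h.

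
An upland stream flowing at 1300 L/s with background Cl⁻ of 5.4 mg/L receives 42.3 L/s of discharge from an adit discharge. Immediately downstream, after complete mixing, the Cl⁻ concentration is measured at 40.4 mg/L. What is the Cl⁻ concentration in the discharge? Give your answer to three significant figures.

Mass balance: 1300·5.400 + 42.30·Cₑ = 1342·40.40
→ Cₑ = (1342·40.40 − 1300·5.400) / 42.30 = 1116 mg/L.

1120 mg/L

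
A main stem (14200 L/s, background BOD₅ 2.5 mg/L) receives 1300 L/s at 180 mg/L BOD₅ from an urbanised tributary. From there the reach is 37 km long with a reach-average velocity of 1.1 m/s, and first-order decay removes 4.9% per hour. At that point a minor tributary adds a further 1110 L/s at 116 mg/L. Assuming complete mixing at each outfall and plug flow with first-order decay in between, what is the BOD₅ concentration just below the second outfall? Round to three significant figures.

Conservation of mass: C = (14200·2.500 + 1300·180.0) / 15500 = 269500/15500 = 17.39 mg/L; combined flow 15500 L/s.
Travel time t = 37·1000 / 1.1 = 33640 s = 9.343 h.
4.9%/h lost → k = −ln(1 − 0.049) = 0.05024 h⁻¹.
After decay, C = 17.39 × e^(−kt) = 17.39 × 0.6254 = 10.87 mg/L.
At the second outfall, C = (15500·10.87 + 1110·116.0) / (15500 + 1110) = 17.90 mg/L.

17.9 mg/L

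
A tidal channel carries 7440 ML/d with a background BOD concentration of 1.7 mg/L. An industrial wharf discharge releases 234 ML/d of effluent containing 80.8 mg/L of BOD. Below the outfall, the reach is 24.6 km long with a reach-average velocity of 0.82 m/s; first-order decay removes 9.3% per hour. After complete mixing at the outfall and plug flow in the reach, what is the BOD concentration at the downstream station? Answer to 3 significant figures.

1.82 mg/L

Flow-weighted average: C = (7440·1.700 + 234.0·80.80) / 7674 = 31560/7674 = 4.112 mg/L.
Travel time t = 24.6·1000 / 0.82 = 30000 s = 8.333 h.
9.3%/h lost → k = −ln(1 − 0.093) = 0.09761 h⁻¹.
First-order decay: C = 4.112·exp(−k·t) = 4.112·0.4433 = 1.823 mg/L.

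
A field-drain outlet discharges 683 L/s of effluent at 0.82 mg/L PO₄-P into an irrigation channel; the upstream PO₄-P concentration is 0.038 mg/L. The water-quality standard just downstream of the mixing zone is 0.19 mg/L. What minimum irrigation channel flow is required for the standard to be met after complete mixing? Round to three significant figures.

Set C_mix = 0.19: (Q·0.03800 + 683.0·0.8200) / (Q + 683.0) = 0.19
→ Q = 683.0·(0.8200 − 0.19)/(0.19 − 0.03800) = 2831 L/s.

2830 L/s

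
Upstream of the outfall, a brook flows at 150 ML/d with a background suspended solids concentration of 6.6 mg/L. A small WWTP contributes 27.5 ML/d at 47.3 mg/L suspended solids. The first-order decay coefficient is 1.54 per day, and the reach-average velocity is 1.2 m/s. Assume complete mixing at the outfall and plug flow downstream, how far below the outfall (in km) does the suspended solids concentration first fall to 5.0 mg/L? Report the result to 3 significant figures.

63.8 km

Mixed concentration C = ΣQC/ΣQ = (150.0·6.600 + 27.50·47.30) / 177.5 = 2291/177.5 = 12.91 mg/L.
Set 12.91·exp(−k·t) = 5.0 → t = ln(12.91/5.0)/k = 53200 s = 14.78 h.
Distance = v·t = 1.2·53200 = 63840 m = 63.84 km.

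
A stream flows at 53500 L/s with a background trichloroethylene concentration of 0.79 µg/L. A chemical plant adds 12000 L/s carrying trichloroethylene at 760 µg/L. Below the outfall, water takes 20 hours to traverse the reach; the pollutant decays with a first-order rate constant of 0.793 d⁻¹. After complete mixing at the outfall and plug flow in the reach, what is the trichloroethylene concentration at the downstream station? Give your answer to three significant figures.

Mass balance: C = (53500·0.7900 + 12000·760.0) / 65500 = 9162000/65500 = 139.9 µg/L.
First-order decay: C = 139.9·exp(−k·t) = 139.9·0.5164 = 72.24 µg/L.

72.2 µg/L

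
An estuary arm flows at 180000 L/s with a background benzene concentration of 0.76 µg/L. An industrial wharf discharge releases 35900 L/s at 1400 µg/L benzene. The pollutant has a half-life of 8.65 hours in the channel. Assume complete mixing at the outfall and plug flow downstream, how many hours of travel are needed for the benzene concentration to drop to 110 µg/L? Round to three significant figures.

9.39 h

After mixing, C = (180000·0.7600 + 35900·1400) / 215900 = 50400000/215900 = 233.4 µg/L.
Half-life 8.65 h → k = ln 2 / 8.65 = 0.08013 h⁻¹ = 1.923 d⁻¹.
233.4·exp(−k·t) = 110 → t = ln(233.4/110)/k = 33800 s = 9.389 h.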